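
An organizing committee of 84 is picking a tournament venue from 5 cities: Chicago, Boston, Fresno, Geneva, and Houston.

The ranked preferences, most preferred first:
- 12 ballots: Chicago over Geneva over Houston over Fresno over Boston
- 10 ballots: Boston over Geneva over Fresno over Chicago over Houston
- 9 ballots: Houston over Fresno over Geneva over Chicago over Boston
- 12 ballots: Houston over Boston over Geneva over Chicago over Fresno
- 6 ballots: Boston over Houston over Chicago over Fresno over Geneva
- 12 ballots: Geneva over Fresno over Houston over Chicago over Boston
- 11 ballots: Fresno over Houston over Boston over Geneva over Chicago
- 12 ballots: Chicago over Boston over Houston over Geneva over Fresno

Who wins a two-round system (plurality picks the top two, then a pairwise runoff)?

Round 1 first-place votes: Chicago 24, Boston 16, Fresno 11, Geneva 12, Houston 21. Chicago and Houston advance.
Runoff: Chicago is ranked above Houston on 34 ballots, Houston above Chicago on 50.

Houston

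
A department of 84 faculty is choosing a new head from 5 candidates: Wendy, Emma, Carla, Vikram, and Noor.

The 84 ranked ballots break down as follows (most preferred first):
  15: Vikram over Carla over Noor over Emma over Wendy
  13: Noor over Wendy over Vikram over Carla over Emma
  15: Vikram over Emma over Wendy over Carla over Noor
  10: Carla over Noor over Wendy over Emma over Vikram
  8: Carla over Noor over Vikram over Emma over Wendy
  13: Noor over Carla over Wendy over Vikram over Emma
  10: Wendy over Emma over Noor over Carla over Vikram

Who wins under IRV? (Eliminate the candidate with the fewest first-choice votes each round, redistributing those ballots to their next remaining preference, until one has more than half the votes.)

Round 1: Wendy 10, Emma 0, Carla 18, Vikram 30, Noor 26. Emma eliminated.
Round 2: Wendy 10, Carla 18, Vikram 30, Noor 26. Wendy eliminated.
Round 3: Carla 18, Vikram 30, Noor 36. Carla eliminated.
Round 4: Vikram 30, Noor 54. Noor has a majority (≥43).

Noor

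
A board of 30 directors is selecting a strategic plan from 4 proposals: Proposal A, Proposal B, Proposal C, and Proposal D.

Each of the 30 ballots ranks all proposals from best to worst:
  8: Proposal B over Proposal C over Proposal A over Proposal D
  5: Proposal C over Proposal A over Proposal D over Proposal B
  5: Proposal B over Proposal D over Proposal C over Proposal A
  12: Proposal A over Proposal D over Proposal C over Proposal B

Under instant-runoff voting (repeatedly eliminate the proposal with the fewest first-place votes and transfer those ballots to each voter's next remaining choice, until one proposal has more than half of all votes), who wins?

Round 1: Proposal A 12, Proposal B 13, Proposal C 5, Proposal D 0. Proposal D eliminated.
Round 2: Proposal A 12, Proposal B 13, Proposal C 5. Proposal C eliminated.
Round 3: Proposal A 17, Proposal B 13. Proposal A has a majority (≥16).

Proposal A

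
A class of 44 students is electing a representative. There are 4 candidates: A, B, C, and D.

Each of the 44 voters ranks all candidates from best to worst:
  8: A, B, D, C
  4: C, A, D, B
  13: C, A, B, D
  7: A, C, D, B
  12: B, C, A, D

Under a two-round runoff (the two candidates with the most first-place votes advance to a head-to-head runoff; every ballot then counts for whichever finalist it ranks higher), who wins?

C

Round 1 first-place votes: A 15, B 12, C 17, D 0. C and A advance.
Runoff: C is ranked above A on 29 ballots, A above C on 15.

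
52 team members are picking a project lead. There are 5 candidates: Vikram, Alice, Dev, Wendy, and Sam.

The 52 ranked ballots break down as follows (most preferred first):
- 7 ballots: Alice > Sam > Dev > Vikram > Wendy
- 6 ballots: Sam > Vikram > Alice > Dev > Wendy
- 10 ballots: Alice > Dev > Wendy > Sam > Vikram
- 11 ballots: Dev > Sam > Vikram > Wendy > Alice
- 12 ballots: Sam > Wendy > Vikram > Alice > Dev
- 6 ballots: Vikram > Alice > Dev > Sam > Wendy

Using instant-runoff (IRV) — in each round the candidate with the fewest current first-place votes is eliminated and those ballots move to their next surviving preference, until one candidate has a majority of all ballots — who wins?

Round 1: Vikram 6, Alice 17, Dev 11, Wendy 0, Sam 18. Wendy eliminated.
Round 2: Vikram 6, Alice 17, Dev 11, Sam 18. Vikram eliminated.
Round 3: Alice 23, Dev 11, Sam 18. Dev eliminated.
Round 4: Alice 23, Sam 29. Sam has a majority (≥27).

Sam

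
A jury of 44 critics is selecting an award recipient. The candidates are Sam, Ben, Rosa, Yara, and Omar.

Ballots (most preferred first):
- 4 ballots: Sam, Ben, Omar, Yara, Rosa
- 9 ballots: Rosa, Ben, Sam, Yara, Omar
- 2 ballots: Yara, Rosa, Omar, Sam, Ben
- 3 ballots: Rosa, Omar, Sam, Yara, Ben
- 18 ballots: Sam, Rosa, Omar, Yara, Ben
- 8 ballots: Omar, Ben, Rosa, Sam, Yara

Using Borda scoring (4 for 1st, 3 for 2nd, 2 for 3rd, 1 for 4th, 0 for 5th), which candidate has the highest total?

Rosa

Sam: 4×4 + 9×2 + 2×1 + 3×2 + 18×4 + 8×1 = 122
Ben: 4×3 + 9×3 + 2×0 + 3×0 + 18×0 + 8×3 = 63
Rosa: 4×0 + 9×4 + 2×3 + 3×4 + 18×3 + 8×2 = 124
Yara: 4×1 + 9×1 + 2×4 + 3×1 + 18×1 + 8×0 = 42
Omar: 4×2 + 9×0 + 2×2 + 3×3 + 18×2 + 8×4 = 89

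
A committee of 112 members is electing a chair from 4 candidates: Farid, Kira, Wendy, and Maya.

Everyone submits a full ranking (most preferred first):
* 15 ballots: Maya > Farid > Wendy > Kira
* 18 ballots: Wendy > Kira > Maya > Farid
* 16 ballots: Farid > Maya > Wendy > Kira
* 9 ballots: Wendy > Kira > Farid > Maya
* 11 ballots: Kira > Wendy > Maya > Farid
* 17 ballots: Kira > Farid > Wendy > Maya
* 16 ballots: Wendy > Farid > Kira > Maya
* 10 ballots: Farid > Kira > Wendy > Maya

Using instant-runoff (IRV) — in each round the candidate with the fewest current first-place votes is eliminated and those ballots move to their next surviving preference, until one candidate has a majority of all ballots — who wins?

Farid

Round 1: Farid 26, Kira 28, Wendy 43, Maya 15. Maya eliminated.
Round 2: Farid 41, Kira 28, Wendy 43. Kira eliminated.
Round 3: Farid 58, Wendy 54. Farid has a majority (≥57).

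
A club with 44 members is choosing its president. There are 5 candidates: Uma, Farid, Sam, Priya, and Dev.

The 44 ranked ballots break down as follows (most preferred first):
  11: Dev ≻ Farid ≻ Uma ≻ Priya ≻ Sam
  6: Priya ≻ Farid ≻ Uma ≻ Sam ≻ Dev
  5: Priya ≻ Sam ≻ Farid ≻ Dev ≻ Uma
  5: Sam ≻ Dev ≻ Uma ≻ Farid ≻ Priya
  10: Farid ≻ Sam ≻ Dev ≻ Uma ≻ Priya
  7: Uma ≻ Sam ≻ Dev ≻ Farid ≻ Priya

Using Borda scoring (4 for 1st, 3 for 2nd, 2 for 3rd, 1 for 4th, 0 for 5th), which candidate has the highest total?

Farid

Uma: 11×2 + 6×2 + 5×0 + 5×2 + 10×1 + 7×4 = 82
Farid: 11×3 + 6×3 + 5×2 + 5×1 + 10×4 + 7×1 = 113
Sam: 11×0 + 6×1 + 5×3 + 5×4 + 10×3 + 7×3 = 92
Priya: 11×1 + 6×4 + 5×4 + 5×0 + 10×0 + 7×0 = 55
Dev: 11×4 + 6×0 + 5×1 + 5×3 + 10×2 + 7×2 = 98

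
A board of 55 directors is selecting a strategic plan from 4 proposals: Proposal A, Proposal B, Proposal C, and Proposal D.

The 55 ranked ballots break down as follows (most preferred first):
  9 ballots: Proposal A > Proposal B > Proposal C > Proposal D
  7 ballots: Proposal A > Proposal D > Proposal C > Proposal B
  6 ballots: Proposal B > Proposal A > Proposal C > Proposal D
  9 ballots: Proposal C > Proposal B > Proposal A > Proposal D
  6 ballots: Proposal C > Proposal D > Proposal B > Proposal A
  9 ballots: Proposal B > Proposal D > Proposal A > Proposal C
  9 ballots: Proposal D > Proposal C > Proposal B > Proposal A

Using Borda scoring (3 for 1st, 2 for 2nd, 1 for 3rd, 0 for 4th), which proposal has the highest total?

Proposal A: 9×3 + 7×3 + 6×2 + 9×1 + 6×0 + 9×1 + 9×0 = 78
Proposal B: 9×2 + 7×0 + 6×3 + 9×2 + 6×1 + 9×3 + 9×1 = 96
Proposal C: 9×1 + 7×1 + 6×1 + 9×3 + 6×3 + 9×0 + 9×2 = 85
Proposal D: 9×0 + 7×2 + 6×0 + 9×0 + 6×2 + 9×2 + 9×3 = 71

Proposal B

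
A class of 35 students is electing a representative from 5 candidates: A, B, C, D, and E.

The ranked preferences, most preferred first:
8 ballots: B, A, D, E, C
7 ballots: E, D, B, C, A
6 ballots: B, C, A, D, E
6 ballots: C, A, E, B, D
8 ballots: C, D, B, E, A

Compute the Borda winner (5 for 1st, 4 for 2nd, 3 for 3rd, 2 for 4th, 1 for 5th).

B

A: 8×4 + 7×1 + 6×3 + 6×4 + 8×1 = 89
B: 8×5 + 7×3 + 6×5 + 6×2 + 8×3 = 127
C: 8×1 + 7×2 + 6×4 + 6×5 + 8×5 = 116
D: 8×3 + 7×4 + 6×2 + 6×1 + 8×4 = 102
E: 8×2 + 7×5 + 6×1 + 6×3 + 8×2 = 91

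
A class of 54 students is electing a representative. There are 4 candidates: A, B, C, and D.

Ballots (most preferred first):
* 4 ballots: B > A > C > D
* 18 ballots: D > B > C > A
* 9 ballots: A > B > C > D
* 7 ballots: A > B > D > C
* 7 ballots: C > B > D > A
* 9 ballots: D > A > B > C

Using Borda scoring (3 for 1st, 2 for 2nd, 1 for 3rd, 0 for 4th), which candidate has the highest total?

B

A: 4×2 + 18×0 + 9×3 + 7×3 + 7×0 + 9×2 = 74
B: 4×3 + 18×2 + 9×2 + 7×2 + 7×2 + 9×1 = 103
C: 4×1 + 18×1 + 9×1 + 7×0 + 7×3 + 9×0 = 52
D: 4×0 + 18×3 + 9×0 + 7×1 + 7×1 + 9×3 = 95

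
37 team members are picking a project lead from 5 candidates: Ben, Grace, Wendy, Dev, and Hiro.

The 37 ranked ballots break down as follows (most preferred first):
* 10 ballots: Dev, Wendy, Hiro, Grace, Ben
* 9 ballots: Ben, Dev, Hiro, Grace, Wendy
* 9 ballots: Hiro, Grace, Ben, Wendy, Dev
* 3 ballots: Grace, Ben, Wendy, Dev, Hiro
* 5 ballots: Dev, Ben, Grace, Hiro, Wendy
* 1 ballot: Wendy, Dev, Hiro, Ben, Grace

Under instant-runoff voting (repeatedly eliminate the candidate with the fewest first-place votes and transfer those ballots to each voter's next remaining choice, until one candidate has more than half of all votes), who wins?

Ben

Round 1: Ben 9, Grace 3, Wendy 1, Dev 15, Hiro 9. Wendy eliminated.
Round 2: Ben 9, Grace 3, Dev 16, Hiro 9. Grace eliminated.
Round 3: Ben 12, Dev 16, Hiro 9. Hiro eliminated.
Round 4: Ben 21, Dev 16. Ben has a majority (≥19).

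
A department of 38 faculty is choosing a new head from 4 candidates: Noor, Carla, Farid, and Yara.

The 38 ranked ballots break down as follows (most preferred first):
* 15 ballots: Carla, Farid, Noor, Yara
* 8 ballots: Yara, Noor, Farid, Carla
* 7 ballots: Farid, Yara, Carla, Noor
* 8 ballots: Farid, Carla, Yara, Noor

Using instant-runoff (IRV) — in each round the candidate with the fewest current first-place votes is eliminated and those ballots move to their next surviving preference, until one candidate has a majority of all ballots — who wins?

Round 1: Noor 0, Carla 15, Farid 15, Yara 8. Noor eliminated.
Round 2: Carla 15, Farid 15, Yara 8. Yara eliminated.
Round 3: Carla 15, Farid 23. Farid has a majority (≥20).

Farid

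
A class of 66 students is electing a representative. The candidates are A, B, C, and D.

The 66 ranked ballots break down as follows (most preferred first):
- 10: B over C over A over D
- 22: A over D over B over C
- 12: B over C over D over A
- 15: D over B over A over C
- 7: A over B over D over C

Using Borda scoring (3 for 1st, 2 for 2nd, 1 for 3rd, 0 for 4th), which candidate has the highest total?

A: 10×1 + 22×3 + 12×0 + 15×1 + 7×3 = 112
B: 10×3 + 22×1 + 12×3 + 15×2 + 7×2 = 132
C: 10×2 + 22×0 + 12×2 + 15×0 + 7×0 = 44
D: 10×0 + 22×2 + 12×1 + 15×3 + 7×1 = 108

B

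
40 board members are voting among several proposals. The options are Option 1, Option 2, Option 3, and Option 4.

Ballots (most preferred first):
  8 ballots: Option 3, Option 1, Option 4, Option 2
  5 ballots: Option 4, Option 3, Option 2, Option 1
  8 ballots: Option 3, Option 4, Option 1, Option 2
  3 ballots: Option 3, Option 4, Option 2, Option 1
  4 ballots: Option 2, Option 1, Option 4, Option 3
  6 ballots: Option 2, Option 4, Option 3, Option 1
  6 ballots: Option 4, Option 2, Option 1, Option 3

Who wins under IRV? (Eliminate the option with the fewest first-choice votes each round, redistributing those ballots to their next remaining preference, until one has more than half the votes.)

Option 4

Round 1: Option 1 0, Option 2 10, Option 3 19, Option 4 11. Option 1 eliminated.
Round 2: Option 2 10, Option 3 19, Option 4 11. Option 2 eliminated.
Round 3: Option 3 19, Option 4 21. Option 4 has a majority (≥21).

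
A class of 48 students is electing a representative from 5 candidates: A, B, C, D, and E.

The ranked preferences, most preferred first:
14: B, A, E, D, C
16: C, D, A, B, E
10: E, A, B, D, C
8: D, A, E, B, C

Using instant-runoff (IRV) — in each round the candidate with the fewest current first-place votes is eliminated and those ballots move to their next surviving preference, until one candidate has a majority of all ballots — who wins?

Round 1: A 0, B 14, C 16, D 8, E 10. A eliminated.
Round 2: B 14, C 16, D 8, E 10. D eliminated.
Round 3: B 14, C 16, E 18. B eliminated.
Round 4: C 16, E 32. E has a majority (≥25).

E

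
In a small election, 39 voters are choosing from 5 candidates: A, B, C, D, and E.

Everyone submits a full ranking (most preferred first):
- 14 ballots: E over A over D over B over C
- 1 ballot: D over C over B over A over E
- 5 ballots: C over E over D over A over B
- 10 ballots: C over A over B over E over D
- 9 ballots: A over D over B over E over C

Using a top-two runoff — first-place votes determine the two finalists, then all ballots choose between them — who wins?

Round 1 first-place votes: A 9, B 0, C 15, D 1, E 14. C and E advance.
Runoff: C is ranked above E on 16 ballots, E above C on 23.

E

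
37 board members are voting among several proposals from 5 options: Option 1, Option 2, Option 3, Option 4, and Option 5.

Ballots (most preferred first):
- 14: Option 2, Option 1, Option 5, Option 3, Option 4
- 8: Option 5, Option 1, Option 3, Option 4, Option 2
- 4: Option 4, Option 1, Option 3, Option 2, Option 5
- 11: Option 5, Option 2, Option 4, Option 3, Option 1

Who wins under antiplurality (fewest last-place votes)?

Option 3

Last-place votes: Option 1 11, Option 2 8, Option 3 0, Option 4 14, Option 5 4.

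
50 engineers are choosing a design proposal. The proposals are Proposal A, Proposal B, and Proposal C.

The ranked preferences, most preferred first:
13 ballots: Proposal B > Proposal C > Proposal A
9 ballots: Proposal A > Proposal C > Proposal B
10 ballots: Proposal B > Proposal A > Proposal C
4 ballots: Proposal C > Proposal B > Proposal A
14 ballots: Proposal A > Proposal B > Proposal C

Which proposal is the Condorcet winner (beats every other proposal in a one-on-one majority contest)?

Proposal B

Proposal B vs Proposal A: 27–23
Proposal B vs Proposal C: 37–13
Proposal B beats every other proposal.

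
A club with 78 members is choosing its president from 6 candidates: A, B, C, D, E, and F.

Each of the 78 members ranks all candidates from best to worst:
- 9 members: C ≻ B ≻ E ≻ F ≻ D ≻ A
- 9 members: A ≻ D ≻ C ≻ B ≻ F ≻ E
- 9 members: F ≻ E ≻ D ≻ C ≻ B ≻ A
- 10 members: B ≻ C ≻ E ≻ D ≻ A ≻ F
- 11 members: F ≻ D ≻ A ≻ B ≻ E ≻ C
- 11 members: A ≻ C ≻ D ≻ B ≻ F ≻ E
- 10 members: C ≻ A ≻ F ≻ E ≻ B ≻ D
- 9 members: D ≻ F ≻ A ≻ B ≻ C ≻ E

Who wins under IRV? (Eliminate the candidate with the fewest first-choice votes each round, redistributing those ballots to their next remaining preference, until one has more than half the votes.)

Round 1: A 20, B 10, C 19, D 9, E 0, F 20. E eliminated.
Round 2: A 20, B 10, C 19, D 9, F 20. D eliminated.
Round 3: A 20, B 10, C 19, F 29. B eliminated.
Round 4: A 20, C 29, F 29. A eliminated.
Round 5: C 49, F 29. C has a majority (≥40).

C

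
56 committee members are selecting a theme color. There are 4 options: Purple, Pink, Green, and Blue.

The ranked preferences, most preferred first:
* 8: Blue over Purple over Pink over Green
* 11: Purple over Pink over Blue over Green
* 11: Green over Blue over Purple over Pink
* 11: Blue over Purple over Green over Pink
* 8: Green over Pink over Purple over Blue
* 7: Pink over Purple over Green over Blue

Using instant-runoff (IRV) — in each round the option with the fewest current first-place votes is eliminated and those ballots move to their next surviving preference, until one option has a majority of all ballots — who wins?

Round 1: Purple 11, Pink 7, Green 19, Blue 19. Pink eliminated.
Round 2: Purple 18, Green 19, Blue 19. Purple eliminated.
Round 3: Green 26, Blue 30. Blue has a majority (≥29).

Blue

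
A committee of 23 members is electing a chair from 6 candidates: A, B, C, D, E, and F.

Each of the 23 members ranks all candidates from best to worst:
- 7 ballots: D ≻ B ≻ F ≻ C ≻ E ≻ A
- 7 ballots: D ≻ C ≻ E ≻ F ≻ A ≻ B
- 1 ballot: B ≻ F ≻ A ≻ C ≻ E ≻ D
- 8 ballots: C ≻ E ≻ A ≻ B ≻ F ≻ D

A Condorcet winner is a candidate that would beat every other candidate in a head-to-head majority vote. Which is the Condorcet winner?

D vs A: 14–9
D vs B: 14–9
D vs C: 14–9
D vs E: 14–9
D vs F: 14–9
D beats every other candidate.

D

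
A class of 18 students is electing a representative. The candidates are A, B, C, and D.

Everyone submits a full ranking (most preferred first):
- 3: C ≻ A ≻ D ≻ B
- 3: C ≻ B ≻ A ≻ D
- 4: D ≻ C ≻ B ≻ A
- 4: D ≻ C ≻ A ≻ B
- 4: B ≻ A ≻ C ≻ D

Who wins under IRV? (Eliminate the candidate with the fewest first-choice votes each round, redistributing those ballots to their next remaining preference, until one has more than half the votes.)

C

Round 1: A 0, B 4, C 6, D 8. A eliminated.
Round 2: B 4, C 6, D 8. B eliminated.
Round 3: C 10, D 8. C has a majority (≥10).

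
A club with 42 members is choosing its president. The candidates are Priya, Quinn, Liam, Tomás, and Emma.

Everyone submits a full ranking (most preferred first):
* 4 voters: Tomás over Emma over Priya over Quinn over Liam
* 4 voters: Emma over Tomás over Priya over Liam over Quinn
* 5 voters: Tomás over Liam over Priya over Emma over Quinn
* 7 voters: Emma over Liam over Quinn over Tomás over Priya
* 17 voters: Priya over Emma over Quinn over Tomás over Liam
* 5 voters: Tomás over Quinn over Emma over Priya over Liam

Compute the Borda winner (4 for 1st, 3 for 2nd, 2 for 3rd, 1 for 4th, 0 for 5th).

Priya: 4×2 + 4×2 + 5×2 + 7×0 + 17×4 + 5×1 = 99
Quinn: 4×1 + 4×0 + 5×0 + 7×2 + 17×2 + 5×3 = 67
Liam: 4×0 + 4×1 + 5×3 + 7×3 + 17×0 + 5×0 = 40
Tomás: 4×4 + 4×3 + 5×4 + 7×1 + 17×1 + 5×4 = 92
Emma: 4×3 + 4×4 + 5×1 + 7×4 + 17×3 + 5×2 = 122

Emma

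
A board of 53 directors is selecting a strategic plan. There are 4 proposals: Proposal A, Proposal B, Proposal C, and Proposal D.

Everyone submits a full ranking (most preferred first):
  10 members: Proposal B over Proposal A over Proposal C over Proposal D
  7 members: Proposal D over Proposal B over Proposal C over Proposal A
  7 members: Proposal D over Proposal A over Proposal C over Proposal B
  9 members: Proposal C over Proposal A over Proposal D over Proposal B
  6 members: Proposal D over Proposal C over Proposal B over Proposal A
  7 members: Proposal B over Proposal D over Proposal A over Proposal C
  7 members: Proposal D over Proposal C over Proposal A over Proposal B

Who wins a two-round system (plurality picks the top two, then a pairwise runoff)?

Proposal D

Round 1 first-place votes: Proposal A 0, Proposal B 17, Proposal C 9, Proposal D 27. Proposal D and Proposal B advance.
Runoff: Proposal D is ranked above Proposal B on 36 ballots, Proposal B above Proposal D on 17.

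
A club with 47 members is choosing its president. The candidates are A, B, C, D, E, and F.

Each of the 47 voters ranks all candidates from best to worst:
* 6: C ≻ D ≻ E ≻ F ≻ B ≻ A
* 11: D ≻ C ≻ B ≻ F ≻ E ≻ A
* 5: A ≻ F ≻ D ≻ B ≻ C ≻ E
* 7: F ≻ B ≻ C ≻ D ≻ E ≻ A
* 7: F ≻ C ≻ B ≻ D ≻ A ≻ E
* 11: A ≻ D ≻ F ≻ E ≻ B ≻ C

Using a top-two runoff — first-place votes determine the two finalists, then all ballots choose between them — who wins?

Round 1 first-place votes: A 16, B 0, C 6, D 11, E 0, F 14. A and F advance.
Runoff: A is ranked above F on 16 ballots, F above A on 31.

F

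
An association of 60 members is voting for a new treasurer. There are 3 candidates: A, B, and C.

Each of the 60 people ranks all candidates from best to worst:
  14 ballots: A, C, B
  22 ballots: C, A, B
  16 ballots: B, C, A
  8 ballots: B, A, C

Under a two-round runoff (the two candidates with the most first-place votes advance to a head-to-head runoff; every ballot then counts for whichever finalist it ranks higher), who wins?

C

Round 1 first-place votes: A 14, B 24, C 22. B and C advance.
Runoff: B is ranked above C on 24 ballots, C above B on 36.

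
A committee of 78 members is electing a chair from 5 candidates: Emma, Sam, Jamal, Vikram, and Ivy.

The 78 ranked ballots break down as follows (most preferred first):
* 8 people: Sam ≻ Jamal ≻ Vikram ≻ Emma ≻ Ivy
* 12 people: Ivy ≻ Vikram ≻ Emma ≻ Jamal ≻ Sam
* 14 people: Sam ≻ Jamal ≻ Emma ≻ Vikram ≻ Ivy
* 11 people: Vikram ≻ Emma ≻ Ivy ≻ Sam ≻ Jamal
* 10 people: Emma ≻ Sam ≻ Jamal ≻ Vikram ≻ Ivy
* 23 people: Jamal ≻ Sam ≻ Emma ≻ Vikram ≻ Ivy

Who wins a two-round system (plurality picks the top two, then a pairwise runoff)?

Round 1 first-place votes: Emma 10, Sam 22, Jamal 23, Vikram 11, Ivy 12. Jamal and Sam advance.
Runoff: Jamal is ranked above Sam on 35 ballots, Sam above Jamal on 43.

Sam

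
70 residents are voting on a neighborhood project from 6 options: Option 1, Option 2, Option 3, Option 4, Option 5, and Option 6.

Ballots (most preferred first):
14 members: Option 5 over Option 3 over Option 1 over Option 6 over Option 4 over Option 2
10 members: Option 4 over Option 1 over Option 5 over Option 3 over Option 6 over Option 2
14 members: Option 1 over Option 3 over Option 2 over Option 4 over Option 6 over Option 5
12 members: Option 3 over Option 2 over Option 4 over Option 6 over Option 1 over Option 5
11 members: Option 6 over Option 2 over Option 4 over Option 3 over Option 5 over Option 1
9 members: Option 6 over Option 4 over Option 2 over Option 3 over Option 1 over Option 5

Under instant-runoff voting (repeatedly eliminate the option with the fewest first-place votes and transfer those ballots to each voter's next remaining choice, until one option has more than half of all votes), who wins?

Round 1: Option 1 14, Option 2 0, Option 3 12, Option 4 10, Option 5 14, Option 6 20. Option 2 eliminated.
Round 2: Option 1 14, Option 3 12, Option 4 10, Option 5 14, Option 6 20. Option 4 eliminated.
Round 3: Option 1 24, Option 3 12, Option 5 14, Option 6 20. Option 3 eliminated.
Round 4: Option 1 24, Option 5 14, Option 6 32. Option 5 eliminated.
Round 5: Option 1 38, Option 6 32. Option 1 has a majority (≥36).

Option 1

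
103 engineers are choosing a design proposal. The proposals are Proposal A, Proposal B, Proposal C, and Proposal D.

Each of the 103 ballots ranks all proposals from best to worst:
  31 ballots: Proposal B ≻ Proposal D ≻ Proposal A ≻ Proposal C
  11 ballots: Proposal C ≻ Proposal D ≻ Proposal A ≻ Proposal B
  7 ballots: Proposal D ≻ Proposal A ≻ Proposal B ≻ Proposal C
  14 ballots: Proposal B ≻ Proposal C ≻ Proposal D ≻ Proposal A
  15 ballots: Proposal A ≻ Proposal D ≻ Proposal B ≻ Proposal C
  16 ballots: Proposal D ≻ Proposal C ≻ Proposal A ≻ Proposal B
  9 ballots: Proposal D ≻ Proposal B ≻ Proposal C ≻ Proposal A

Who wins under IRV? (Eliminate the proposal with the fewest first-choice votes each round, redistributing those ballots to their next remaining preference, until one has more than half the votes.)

Round 1: Proposal A 15, Proposal B 45, Proposal C 11, Proposal D 32. Proposal C eliminated.
Round 2: Proposal A 15, Proposal B 45, Proposal D 43. Proposal A eliminated.
Round 3: Proposal B 45, Proposal D 58. Proposal D has a majority (≥52).

Proposal D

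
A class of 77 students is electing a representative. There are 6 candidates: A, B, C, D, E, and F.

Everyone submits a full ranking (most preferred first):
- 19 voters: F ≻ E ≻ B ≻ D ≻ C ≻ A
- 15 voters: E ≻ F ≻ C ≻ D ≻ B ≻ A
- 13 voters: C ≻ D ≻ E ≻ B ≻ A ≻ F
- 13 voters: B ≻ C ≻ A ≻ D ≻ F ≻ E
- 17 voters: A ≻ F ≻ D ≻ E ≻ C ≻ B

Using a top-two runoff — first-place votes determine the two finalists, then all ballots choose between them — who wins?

A

Round 1 first-place votes: A 17, B 13, C 13, D 0, E 15, F 19. F and A advance.
Runoff: F is ranked above A on 34 ballots, A above F on 43.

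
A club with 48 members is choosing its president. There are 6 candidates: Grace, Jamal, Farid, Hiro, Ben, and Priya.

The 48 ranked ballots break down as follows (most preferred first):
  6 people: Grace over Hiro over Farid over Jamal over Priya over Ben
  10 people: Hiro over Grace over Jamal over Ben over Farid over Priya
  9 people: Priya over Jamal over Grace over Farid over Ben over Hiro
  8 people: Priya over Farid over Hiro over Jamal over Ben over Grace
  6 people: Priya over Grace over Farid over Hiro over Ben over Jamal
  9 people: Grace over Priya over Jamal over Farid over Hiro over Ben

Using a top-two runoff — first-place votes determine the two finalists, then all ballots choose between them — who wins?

Grace

Round 1 first-place votes: Grace 15, Jamal 0, Farid 0, Hiro 10, Ben 0, Priya 23. Priya and Grace advance.
Runoff: Priya is ranked above Grace on 23 ballots, Grace above Priya on 25.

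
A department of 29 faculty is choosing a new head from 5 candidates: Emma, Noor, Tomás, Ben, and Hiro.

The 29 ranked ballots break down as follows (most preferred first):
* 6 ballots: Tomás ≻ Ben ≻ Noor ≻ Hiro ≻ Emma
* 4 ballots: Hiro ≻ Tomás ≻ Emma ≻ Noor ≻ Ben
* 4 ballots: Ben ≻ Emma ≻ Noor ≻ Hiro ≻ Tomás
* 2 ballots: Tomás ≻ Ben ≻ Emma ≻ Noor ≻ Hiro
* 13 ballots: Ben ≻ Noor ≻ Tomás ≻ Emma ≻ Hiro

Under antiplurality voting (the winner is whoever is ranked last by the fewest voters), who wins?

Last-place votes: Emma 6, Noor 0, Tomás 4, Ben 4, Hiro 15.

Noor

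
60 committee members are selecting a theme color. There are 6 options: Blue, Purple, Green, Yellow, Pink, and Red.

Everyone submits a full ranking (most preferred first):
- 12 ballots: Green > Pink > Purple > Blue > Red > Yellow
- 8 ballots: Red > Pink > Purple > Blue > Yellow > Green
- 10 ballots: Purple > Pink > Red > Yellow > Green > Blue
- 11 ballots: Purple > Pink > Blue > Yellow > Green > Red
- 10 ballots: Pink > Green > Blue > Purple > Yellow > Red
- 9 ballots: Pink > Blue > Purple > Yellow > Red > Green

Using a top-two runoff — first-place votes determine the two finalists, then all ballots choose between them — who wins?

Round 1 first-place votes: Blue 0, Purple 21, Green 12, Yellow 0, Pink 19, Red 8. Purple and Pink advance.
Runoff: Purple is ranked above Pink on 21 ballots, Pink above Purple on 39.

Pink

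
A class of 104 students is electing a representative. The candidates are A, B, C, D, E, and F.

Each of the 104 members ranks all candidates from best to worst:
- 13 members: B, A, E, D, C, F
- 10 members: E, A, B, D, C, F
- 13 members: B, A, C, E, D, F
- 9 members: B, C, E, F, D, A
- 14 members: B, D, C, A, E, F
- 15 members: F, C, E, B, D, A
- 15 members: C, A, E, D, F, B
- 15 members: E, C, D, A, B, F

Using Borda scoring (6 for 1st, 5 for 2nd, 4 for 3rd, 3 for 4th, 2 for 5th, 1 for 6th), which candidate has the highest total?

C

A: 13×5 + 10×5 + 13×5 + 9×1 + 14×3 + 15×1 + 15×5 + 15×3 = 366
B: 13×6 + 10×4 + 13×6 + 9×6 + 14×6 + 15×3 + 15×1 + 15×2 = 424
C: 13×2 + 10×2 + 13×4 + 9×5 + 14×4 + 15×5 + 15×6 + 15×5 = 439
D: 13×3 + 10×3 + 13×2 + 9×2 + 14×5 + 15×2 + 15×3 + 15×4 = 318
E: 13×4 + 10×6 + 13×3 + 9×4 + 14×2 + 15×4 + 15×4 + 15×6 = 425
F: 13×1 + 10×1 + 13×1 + 9×3 + 14×1 + 15×6 + 15×2 + 15×1 = 212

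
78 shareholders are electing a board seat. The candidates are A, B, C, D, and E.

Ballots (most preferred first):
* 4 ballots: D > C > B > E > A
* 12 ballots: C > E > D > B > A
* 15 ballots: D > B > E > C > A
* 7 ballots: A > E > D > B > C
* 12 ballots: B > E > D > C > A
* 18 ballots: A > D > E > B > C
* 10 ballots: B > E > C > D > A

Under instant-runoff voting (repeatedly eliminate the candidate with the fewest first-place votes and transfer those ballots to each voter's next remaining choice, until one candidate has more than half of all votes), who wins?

Round 1: A 25, B 22, C 12, D 19, E 0. E eliminated.
Round 2: A 25, B 22, C 12, D 19. C eliminated.
Round 3: A 25, B 22, D 31. B eliminated.
Round 4: A 25, D 53. D has a majority (≥40).

D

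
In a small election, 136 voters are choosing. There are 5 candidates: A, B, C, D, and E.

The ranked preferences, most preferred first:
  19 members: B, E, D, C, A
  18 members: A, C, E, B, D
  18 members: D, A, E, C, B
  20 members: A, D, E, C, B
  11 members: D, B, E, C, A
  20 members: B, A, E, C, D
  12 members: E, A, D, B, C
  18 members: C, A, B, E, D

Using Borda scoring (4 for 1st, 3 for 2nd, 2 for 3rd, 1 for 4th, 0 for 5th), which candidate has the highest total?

A: 19×0 + 18×4 + 18×3 + 20×4 + 11×0 + 20×3 + 12×3 + 18×3 = 356
B: 19×4 + 18×1 + 18×0 + 20×0 + 11×3 + 20×4 + 12×1 + 18×2 = 255
C: 19×1 + 18×3 + 18×1 + 20×1 + 11×1 + 20×1 + 12×0 + 18×4 = 214
D: 19×2 + 18×0 + 18×4 + 20×3 + 11×4 + 20×0 + 12×2 + 18×0 = 238
E: 19×3 + 18×2 + 18×2 + 20×2 + 11×2 + 20×2 + 12×4 + 18×1 = 297

A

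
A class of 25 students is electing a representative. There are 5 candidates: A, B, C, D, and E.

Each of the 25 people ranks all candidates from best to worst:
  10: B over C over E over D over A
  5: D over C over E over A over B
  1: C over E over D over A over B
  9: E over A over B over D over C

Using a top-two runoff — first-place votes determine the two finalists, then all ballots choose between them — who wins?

Round 1 first-place votes: A 0, B 10, C 1, D 5, E 9. B and E advance.
Runoff: B is ranked above E on 10 ballots, E above B on 15.

E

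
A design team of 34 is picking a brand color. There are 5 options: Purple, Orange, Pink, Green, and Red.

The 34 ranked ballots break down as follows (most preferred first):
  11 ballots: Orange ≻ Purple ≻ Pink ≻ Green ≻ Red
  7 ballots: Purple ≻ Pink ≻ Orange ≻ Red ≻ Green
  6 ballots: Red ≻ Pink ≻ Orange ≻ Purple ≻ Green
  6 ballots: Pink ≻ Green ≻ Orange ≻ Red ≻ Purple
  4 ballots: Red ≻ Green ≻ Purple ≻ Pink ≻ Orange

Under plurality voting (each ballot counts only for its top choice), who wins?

Orange

First-place votes: Purple 7, Orange 11, Pink 6, Green 0, Red 10.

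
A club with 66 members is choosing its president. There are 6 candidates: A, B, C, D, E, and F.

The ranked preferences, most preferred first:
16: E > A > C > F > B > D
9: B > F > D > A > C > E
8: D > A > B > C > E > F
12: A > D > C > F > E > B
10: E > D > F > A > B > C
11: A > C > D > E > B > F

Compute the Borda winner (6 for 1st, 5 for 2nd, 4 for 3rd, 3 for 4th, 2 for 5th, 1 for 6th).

A: 16×5 + 9×3 + 8×5 + 12×6 + 10×3 + 11×6 = 315
B: 16×2 + 9×6 + 8×4 + 12×1 + 10×2 + 11×2 = 172
C: 16×4 + 9×2 + 8×3 + 12×4 + 10×1 + 11×5 = 219
D: 16×1 + 9×4 + 8×6 + 12×5 + 10×5 + 11×4 = 254
E: 16×6 + 9×1 + 8×2 + 12×2 + 10×6 + 11×3 = 238
F: 16×3 + 9×5 + 8×1 + 12×3 + 10×4 + 11×1 = 188

A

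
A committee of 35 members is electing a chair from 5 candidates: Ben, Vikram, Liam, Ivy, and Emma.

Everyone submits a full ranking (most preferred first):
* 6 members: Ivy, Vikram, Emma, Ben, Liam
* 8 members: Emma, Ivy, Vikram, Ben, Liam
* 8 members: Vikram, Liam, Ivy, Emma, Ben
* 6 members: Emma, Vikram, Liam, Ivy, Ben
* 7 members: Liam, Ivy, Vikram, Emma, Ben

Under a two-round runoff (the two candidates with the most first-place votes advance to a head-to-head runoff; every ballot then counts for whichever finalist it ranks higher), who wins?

Round 1 first-place votes: Ben 0, Vikram 8, Liam 7, Ivy 6, Emma 14. Emma and Vikram advance.
Runoff: Emma is ranked above Vikram on 14 ballots, Vikram above Emma on 21.

Vikram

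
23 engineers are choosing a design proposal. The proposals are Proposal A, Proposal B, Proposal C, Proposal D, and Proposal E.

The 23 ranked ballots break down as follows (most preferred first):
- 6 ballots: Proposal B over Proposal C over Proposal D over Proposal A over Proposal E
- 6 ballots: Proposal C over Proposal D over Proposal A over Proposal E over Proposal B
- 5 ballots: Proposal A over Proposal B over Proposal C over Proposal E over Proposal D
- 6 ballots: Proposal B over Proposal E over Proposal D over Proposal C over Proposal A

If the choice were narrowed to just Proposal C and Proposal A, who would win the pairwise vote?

Proposal C

Proposal C is ranked above Proposal A on 18 ballots; Proposal A above Proposal C on 5.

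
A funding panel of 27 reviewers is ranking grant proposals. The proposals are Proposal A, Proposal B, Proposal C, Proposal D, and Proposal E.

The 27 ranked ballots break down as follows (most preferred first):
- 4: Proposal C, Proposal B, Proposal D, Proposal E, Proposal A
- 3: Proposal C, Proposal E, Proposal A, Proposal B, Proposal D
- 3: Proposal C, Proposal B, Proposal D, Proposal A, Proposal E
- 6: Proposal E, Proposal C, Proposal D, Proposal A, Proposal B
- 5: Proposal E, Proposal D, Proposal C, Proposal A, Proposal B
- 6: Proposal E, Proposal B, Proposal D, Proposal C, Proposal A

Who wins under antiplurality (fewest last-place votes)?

Proposal C

Last-place votes: Proposal A 10, Proposal B 11, Proposal C 0, Proposal D 3, Proposal E 3.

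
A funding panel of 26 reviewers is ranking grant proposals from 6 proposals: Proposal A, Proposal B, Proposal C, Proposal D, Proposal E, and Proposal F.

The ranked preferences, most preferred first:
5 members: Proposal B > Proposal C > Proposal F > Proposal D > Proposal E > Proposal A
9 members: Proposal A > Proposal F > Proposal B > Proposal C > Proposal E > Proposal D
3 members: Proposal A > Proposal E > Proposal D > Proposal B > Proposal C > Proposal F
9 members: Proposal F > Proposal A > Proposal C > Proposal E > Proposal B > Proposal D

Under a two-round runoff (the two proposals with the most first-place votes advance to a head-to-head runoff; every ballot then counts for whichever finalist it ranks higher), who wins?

Round 1 first-place votes: Proposal A 12, Proposal B 5, Proposal C 0, Proposal D 0, Proposal E 0, Proposal F 9. Proposal A and Proposal F advance.
Runoff: Proposal A is ranked above Proposal F on 12 ballots, Proposal F above Proposal A on 14.

Proposal F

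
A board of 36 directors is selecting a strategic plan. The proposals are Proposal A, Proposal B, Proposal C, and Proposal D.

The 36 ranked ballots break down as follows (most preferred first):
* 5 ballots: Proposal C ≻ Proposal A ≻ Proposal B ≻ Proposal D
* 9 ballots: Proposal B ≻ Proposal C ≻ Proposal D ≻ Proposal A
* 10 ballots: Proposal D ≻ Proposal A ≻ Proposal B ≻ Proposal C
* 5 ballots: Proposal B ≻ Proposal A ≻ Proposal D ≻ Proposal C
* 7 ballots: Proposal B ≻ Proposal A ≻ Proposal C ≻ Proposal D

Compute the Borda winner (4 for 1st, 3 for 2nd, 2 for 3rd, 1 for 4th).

Proposal B

Proposal A: 5×3 + 9×1 + 10×3 + 5×3 + 7×3 = 90
Proposal B: 5×2 + 9×4 + 10×2 + 5×4 + 7×4 = 114
Proposal C: 5×4 + 9×3 + 10×1 + 5×1 + 7×2 = 76
Proposal D: 5×1 + 9×2 + 10×4 + 5×2 + 7×1 = 80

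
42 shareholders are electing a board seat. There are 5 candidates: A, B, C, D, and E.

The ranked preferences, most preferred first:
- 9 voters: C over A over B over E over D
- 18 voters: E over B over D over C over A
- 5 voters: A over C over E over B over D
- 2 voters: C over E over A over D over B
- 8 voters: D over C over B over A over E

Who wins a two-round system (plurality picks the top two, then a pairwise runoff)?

Round 1 first-place votes: A 5, B 0, C 11, D 8, E 18. E and C advance.
Runoff: E is ranked above C on 18 ballots, C above E on 24.

C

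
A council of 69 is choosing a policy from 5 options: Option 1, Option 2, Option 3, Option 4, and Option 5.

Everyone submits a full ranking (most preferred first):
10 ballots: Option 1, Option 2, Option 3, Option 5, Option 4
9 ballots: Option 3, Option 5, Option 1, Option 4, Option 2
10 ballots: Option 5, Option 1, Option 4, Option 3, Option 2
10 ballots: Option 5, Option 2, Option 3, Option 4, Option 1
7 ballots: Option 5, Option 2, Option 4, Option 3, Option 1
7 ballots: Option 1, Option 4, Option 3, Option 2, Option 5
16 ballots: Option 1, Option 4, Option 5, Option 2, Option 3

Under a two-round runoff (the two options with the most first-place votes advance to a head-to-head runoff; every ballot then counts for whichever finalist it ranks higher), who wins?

Round 1 first-place votes: Option 1 33, Option 2 0, Option 3 9, Option 4 0, Option 5 27. Option 1 and Option 5 advance.
Runoff: Option 1 is ranked above Option 5 on 33 ballots, Option 5 above Option 1 on 36.

Option 5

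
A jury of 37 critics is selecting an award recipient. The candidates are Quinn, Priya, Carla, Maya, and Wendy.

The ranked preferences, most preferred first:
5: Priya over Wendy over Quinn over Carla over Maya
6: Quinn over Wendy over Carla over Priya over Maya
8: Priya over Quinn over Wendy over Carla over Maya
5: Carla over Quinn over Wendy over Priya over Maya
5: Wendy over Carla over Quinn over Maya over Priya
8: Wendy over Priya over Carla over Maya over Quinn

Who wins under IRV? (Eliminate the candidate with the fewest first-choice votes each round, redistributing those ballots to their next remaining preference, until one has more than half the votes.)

Round 1: Quinn 6, Priya 13, Carla 5, Maya 0, Wendy 13. Maya eliminated.
Round 2: Quinn 6, Priya 13, Carla 5, Wendy 13. Carla eliminated.
Round 3: Quinn 11, Priya 13, Wendy 13. Quinn eliminated.
Round 4: Priya 13, Wendy 24. Wendy has a majority (≥19).

Wendy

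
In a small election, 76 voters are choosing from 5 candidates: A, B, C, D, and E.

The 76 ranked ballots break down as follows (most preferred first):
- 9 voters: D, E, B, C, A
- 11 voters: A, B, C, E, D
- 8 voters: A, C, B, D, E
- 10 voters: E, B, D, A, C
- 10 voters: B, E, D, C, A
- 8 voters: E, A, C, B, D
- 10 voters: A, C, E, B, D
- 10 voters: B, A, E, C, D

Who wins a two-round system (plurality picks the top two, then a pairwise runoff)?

B

Round 1 first-place votes: A 29, B 20, C 0, D 9, E 18. A and B advance.
Runoff: A is ranked above B on 37 ballots, B above A on 39.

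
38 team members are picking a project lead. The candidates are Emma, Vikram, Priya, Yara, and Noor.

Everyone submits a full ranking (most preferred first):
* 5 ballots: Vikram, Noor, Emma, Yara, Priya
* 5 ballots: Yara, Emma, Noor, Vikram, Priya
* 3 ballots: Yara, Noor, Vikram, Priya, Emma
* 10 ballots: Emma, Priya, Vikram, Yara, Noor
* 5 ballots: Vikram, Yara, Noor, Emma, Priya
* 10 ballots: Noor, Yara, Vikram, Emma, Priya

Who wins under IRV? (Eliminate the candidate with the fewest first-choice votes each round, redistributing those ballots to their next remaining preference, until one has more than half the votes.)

Round 1: Emma 10, Vikram 10, Priya 0, Yara 8, Noor 10. Priya eliminated.
Round 2: Emma 10, Vikram 10, Yara 8, Noor 10. Yara eliminated.
Round 3: Emma 15, Vikram 10, Noor 13. Vikram eliminated.
Round 4: Emma 15, Noor 23. Noor has a majority (≥20).

Noor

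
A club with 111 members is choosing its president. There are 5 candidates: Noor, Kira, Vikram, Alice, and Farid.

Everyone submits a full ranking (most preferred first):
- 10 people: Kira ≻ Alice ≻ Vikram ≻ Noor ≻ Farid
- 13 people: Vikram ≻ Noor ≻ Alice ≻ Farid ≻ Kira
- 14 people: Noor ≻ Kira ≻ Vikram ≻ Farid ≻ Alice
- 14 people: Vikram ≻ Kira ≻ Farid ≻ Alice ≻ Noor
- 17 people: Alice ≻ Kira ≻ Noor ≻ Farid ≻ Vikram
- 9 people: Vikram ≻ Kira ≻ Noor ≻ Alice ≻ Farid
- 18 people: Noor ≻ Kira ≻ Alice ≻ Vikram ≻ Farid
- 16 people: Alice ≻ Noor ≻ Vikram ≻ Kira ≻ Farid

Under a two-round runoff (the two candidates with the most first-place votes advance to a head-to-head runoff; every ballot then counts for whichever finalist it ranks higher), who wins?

Round 1 first-place votes: Noor 32, Kira 10, Vikram 36, Alice 33, Farid 0. Vikram and Alice advance.
Runoff: Vikram is ranked above Alice on 50 ballots, Alice above Vikram on 61.

Alice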